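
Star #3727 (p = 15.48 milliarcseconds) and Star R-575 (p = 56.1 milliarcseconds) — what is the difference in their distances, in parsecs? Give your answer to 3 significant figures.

d_A = 1/0.01548″ = 64.599 pc; d_B = 1/0.05610″ = 17.825 pc.
|d_B − d_A| = |17.825 − 64.599| = 46.774 pc.

46.8 pc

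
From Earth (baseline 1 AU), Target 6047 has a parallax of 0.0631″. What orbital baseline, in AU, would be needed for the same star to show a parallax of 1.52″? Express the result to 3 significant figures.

24.1 AU

Parallax scales linearly with baseline: p ∝ B, so B = p_target / p_Earth × 1 AU.
B = 1.52 / 0.0631 = 24.089 AU.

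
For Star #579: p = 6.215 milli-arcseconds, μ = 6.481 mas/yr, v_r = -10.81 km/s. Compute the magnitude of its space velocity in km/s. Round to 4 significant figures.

d = 1/p = 1/0.006215″ = 160.9 pc.
μ = 6.481 mas/yr = 0.006481 ″/yr.
v_t = 4.740 μ d = 4.740 × 0.006481 × 160.9 = 4.9428 km/s.
v = √(v_r² + v_t²) = √((-10.81)² + 4.9428²) = √141.287 = 11.886 km/s.

11.89 km/s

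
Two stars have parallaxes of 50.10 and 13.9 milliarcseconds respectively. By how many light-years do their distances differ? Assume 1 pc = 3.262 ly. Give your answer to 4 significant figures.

169.6 ly

d_A = 1/0.05010″ = 19.96 pc; d_B = 1/0.01390″ = 71.942 pc.
|d_B − d_A| = |71.942 − 19.96| = 51.982 pc = 51.982 × 3.262 ly = 169.57 ly.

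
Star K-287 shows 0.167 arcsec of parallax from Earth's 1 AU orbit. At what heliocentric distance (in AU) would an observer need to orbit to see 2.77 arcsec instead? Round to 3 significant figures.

16.6 AU

Parallax scales linearly with baseline: p ∝ B, so B = p_target / p_Earth × 1 AU.
B = 2.77 / 0.167 = 16.587 AU.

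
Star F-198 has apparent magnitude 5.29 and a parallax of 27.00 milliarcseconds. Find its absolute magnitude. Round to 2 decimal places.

d = 1/p = 1/0.02700″ = 37.037 pc.
m − M = 5 log₁₀(37.037) − 5 = 7.8432 − 5 = 2.8432.
M = m − (m − M) = 5.29 − 2.8432 = 2.45.

M = 2.45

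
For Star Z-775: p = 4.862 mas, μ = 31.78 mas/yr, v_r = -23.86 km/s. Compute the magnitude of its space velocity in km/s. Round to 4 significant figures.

39.11 km/s

d = 1/p = 1/0.004862″ = 205.68 pc.
μ = 31.78 mas/yr = 0.03178 ″/yr.
v_t = 4.740 μ d = 4.740 × 0.03178 × 205.68 = 30.983 km/s.
v = √(v_r² + v_t²) = √((-23.86)² + 30.983²) = √1529.25 = 39.106 km/s.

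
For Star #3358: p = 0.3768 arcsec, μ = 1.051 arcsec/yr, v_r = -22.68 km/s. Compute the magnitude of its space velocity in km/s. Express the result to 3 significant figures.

26.3 km/s

d = 1/p = 1/0.3768″ = 2.6539 pc.
v_t = 4.740 μ d = 4.740 × 1.051 × 2.6539 = 13.221 km/s.
v = √(v_r² + v_t²) = √((-22.68)² + 13.221²) = √689.177 = 26.252 km/s.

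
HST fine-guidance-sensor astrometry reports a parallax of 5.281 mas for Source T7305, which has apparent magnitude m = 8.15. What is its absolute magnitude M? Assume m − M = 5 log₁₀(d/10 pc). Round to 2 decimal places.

M = 1.76

d = 1/p = 1/0.005281″ = 189.36 pc.
m − M = 5 log₁₀(189.36) − 5 = 11.3864 − 5 = 6.3864.
M = m − (m − M) = 8.15 − 6.3864 = 1.76.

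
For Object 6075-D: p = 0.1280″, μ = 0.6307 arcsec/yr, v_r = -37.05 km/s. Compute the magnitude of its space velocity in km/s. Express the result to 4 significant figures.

d = 1/p = 1/0.1280″ = 7.8125 pc.
v_t = 4.740 μ d = 4.740 × 0.6307 × 7.8125 = 23.356 km/s.
v = √(v_r² + v_t²) = √((-37.05)² + 23.356²) = √1918.21 = 43.797 km/s.

43.80 km/s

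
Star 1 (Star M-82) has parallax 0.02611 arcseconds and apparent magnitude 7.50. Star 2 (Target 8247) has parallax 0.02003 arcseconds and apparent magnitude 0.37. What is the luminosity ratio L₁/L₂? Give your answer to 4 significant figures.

d₁ = 1/p₁ = 1/0.02611″ = 38.3 pc; d₂ = 1/p₂ = 1/0.02003″ = 49.925 pc.
M₁ = m₁ − 5 log₁₀ d₁ + 5 = 7.50 − 7.9160 + 5 = 4.5840.
M₂ = 0.37 − 8.4916 + 5 = -3.1216.
L₁/L₂ = 10^(0.4(M₂ − M₁)) = 10^(0.4 × (-7.7056)) = 10^(-3.08224) = 0.00082748.

L₁/L₂ = 0.0008275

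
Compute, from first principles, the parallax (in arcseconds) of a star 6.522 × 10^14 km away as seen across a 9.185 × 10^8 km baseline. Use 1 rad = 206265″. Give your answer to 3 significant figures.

θ ≈ B/d = (9.185 × 10^8) / (6.522 × 10^14) = 1.4083 × 10^-6 rad.
In arcseconds: 1.4083 × 10^-6 × 206265 = 0.29048″.

0.290 arcsec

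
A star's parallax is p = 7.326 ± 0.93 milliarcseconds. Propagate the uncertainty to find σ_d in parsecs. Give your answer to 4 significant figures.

d = 1/p, so σ_d = σ_p / p².
σ_d = 0.000930 / (0.007326)² = 0.000930 / 0.00005367 = 17.328 pc.

17.33 pc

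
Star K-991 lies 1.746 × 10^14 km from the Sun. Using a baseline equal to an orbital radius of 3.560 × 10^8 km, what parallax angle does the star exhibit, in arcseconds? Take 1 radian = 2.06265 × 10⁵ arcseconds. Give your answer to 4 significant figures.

θ ≈ B/d = (3.560 × 10^8) / (1.746 × 10^14) = 2.0389 × 10^-6 rad.
In arcseconds: 2.0389 × 10^-6 × 206265 = 0.42055″.

0.4206 arcsec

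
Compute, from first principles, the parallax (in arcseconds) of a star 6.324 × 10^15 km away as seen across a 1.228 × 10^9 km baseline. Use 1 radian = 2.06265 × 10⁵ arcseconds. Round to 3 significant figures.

θ ≈ B/d = (1.228 × 10^9) / (6.324 × 10^15) = 1.9418 × 10^-7 rad.
In arcseconds: 1.9418 × 10^-7 × 206265 = 0.040053″.

0.0401 arcsec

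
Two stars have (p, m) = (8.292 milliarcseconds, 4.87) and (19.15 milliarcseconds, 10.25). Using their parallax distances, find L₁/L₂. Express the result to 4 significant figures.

d₁ = 1/p₁ = 1/0.008292″ = 120.6 pc; d₂ = 1/p₂ = 1/0.01915″ = 52.219 pc.
M₁ = m₁ − 5 log₁₀ d₁ + 5 = 4.87 − 10.4067 + 5 = -0.5367.
M₂ = 10.25 − 8.5891 + 5 = 6.6609.
L₁/L₂ = 10^(0.4(M₂ − M₁)) = 10^(0.4 × 7.1976) = 10^2.87904 = 756.9.

L₁/L₂ = 756.9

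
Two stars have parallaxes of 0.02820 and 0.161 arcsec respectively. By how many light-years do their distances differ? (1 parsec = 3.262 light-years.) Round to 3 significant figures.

d_A = 1/0.02820″ = 35.461 pc; d_B = 1/0.1610″ = 6.2112 pc.
|d_B − d_A| = |6.2112 − 35.461| = 29.25 pc = 29.25 × 3.262 ly = 95.414 ly.

95.4 ly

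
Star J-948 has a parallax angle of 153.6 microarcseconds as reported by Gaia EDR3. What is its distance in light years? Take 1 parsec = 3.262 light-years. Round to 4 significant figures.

p = 153.6 microarcseconds = 0.0001536 arcsec.
d = 1/p = 1/0.0001536 = 6510.4 pc.
In light-years: 6510.4 × 3.262 = 21237 ly.

21240 light years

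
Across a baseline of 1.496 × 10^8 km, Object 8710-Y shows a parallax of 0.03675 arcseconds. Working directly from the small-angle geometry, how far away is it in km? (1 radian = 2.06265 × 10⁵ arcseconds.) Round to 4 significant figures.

θ = 0.03675″ = 0.03675/206265 = 1.7817 × 10^-7 rad.
d = B/θ = (1.496 × 10^8) / (1.7817 × 10^-7) = 8.3965 × 10^14 km.

8.397 × 10^14 km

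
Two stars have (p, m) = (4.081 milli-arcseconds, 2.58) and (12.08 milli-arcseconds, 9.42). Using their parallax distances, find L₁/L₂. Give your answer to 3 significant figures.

L₁/L₂ = 4770

d₁ = 1/p₁ = 1/0.004081″ = 245.04 pc; d₂ = 1/p₂ = 1/0.01208″ = 82.781 pc.
M₁ = m₁ − 5 log₁₀ d₁ + 5 = 2.58 − 11.9462 + 5 = -4.3662.
M₂ = 9.42 − 9.5897 + 5 = 4.8303.
L₁/L₂ = 10^(0.4(M₂ − M₁)) = 10^(0.4 × 9.1965) = 10^3.67860 = 4770.9.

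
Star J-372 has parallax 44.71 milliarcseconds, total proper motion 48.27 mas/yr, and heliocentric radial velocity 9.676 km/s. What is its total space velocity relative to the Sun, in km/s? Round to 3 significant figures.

d = 1/p = 1/0.04471″ = 22.366 pc.
μ = 48.27 mas/yr = 0.04827 ″/yr.
v_t = 4.740 μ d = 4.740 × 0.04827 × 22.366 = 5.1173 km/s.
v = √(v_r² + v_t²) = √(9.676² + 5.1173²) = √119.812 = 10.946 km/s.

10.9 km/s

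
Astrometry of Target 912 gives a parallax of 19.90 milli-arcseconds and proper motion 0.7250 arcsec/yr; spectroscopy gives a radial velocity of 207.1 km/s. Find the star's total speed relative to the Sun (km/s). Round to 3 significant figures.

d = 1/p = 1/0.01990″ = 50.251 pc.
v_t = 4.740 μ d = 4.740 × 0.7250 × 50.251 = 172.69 km/s.
v = √(v_r² + v_t²) = √(207.1² + 172.69²) = √72712.2 = 269.65 km/s.

270 km/s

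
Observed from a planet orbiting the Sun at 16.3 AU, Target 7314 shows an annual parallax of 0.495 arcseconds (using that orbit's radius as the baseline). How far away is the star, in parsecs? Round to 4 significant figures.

32.93 pc

With baseline B (in AU) and parallax p (in arcsec), d = B/p parsecs.
d = 16.3 / 0.495 = 32.929 pc.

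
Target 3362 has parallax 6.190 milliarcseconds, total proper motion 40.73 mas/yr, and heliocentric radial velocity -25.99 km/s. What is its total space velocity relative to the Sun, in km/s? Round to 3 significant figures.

d = 1/p = 1/0.006190″ = 161.55 pc.
μ = 40.73 mas/yr = 0.04073 ″/yr.
v_t = 4.740 μ d = 4.740 × 0.04073 × 161.55 = 31.189 km/s.
v = √(v_r² + v_t²) = √((-25.99)² + 31.189²) = √1648.23 = 40.598 km/s.

40.6 km/s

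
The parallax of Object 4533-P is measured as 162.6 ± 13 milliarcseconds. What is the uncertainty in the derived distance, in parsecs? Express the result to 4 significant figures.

d = 1/p, so σ_d = σ_p / p².
σ_d = 0.0130 / (0.1626)² = 0.0130 / 0.026439 = 0.4917 pc.

0.4917 pc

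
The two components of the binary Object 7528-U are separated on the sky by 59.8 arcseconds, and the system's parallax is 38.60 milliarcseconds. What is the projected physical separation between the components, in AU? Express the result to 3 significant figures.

1550 AU

d = 1/p = 1/0.03860″ = 25.907 pc.
At distance d (pc), an angle of θ arcsec spans θ·d AU: s = 59.8 × 25.907 = 1549.2 AU.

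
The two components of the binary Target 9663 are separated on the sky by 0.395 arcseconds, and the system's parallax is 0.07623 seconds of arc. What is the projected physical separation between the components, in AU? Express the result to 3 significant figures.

5.18 AU

d = 1/p = 1/0.07623″ = 13.118 pc.
At distance d (pc), an angle of θ arcsec spans θ·d AU: s = 0.395 × 13.118 = 5.1816 AU.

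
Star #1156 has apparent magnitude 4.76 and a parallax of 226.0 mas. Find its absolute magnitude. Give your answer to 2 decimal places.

d = 1/p = 1/0.2260″ = 4.4248 pc.
m − M = 5 log₁₀(4.4248) − 5 = 3.2295 − 5 = -1.7705.
M = m − (m − M) = 4.76 − (-1.7705) = 6.53.

M = 6.53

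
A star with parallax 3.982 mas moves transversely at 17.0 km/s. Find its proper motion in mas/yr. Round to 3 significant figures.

d = 1/p = 1/0.003982″ = 251.13 pc.
μ = v_t / (4.74 d) = 17.0 / (4.74 × 251.13) = 17.0 / 1190.4 = 0.014281 ″/yr = 14.281 mas/yr.

14.3 mas/yr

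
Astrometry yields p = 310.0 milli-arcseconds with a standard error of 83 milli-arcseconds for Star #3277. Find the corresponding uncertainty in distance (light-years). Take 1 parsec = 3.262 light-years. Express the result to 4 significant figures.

2.817 ly

d = 1/p, so σ_d = σ_p / p².
σ_d = 0.0830 / (0.3100)² = 0.0830 / 0.0961 = 0.86368 pc = 0.86368 × 3.262 ly = 2.8173 ly.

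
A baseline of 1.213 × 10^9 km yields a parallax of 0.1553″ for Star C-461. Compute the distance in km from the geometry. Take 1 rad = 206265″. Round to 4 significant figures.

θ = 0.1553″ = 0.1553/206265 = 7.5291 × 10^-7 rad.
d = B/θ = (1.213 × 10^9) / (7.5291 × 10^-7) = 1.6111 × 10^15 km.

1.611 × 10^15 km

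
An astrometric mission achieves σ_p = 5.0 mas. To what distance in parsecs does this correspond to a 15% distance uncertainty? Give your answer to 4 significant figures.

30.00 pc

σ_d/d = σ_p/p, so the condition is σ_p/p ≤ 0.15, i.e. p ≥ σ_p/0.15.
p_min = 5.0/0.15 = 33.333 mas = 0.033333 arcsec.
d_max = 1/p_min = 1/0.033333 = 30 pc.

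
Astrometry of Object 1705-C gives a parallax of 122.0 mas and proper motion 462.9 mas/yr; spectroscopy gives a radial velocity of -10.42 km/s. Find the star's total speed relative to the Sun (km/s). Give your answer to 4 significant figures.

20.79 km/s

d = 1/p = 1/0.1220″ = 8.1967 pc.
μ = 462.9 mas/yr = 0.4629 ″/yr.
v_t = 4.740 μ d = 4.740 × 0.4629 × 8.1967 = 17.985 km/s.
v = √(v_r² + v_t²) = √((-10.42)² + 17.985²) = √432.037 = 20.785 km/s.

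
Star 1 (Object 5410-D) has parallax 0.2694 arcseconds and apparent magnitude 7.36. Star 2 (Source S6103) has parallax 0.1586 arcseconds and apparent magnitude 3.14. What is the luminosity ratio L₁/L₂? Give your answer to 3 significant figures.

d₁ = 1/p₁ = 1/0.2694″ = 3.712 pc; d₂ = 1/p₂ = 1/0.1586″ = 6.3052 pc.
M₁ = m₁ − 5 log₁₀ d₁ + 5 = 7.36 − 2.8480 + 5 = 9.5120.
M₂ = 3.14 − 3.9985 + 5 = 4.1415.
L₁/L₂ = 10^(0.4(M₂ − M₁)) = 10^(0.4 × (-5.3705)) = 10^(-2.14820) = 0.0071089.

L₁/L₂ = 0.00711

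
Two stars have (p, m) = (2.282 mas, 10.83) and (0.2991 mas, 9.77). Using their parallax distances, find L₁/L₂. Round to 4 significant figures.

L₁/L₂ = 0.006471

d₁ = 1/p₁ = 1/0.002282″ = 438.21 pc; d₂ = 1/p₂ = 1/0.0002991″ = 3343.4 pc.
M₁ = m₁ − 5 log₁₀ d₁ + 5 = 10.83 − 13.2084 + 5 = 2.6216.
M₂ = 9.77 − 17.6209 + 5 = -2.8509.
L₁/L₂ = 10^(0.4(M₂ − M₁)) = 10^(0.4 × (-5.4725)) = 10^(-2.18900) = 0.0064714.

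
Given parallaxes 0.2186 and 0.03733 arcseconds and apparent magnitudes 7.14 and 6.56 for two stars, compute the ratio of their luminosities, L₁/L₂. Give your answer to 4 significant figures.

d₁ = 1/p₁ = 1/0.2186″ = 4.5746 pc; d₂ = 1/p₂ = 1/0.03733″ = 26.788 pc.
M₁ = m₁ − 5 log₁₀ d₁ + 5 = 7.14 − 3.3018 + 5 = 8.8382.
M₂ = 6.56 − 7.1397 + 5 = 4.4203.
L₁/L₂ = 10^(0.4(M₂ − M₁)) = 10^(0.4 × (-4.4179)) = 10^(-1.76716) = 0.017094.

L₁/L₂ = 0.01709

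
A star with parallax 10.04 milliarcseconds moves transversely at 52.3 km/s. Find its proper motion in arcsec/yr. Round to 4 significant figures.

d = 1/p = 1/0.01004″ = 99.602 pc.
μ = v_t / (4.74 d) = 52.3 / (4.74 × 99.602) = 52.3 / 472.11 = 0.11078 ″/yr.

0.1108 arcsec/yr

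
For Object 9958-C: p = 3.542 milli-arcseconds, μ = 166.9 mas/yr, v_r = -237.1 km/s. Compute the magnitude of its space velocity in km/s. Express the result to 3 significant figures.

326 km/s

d = 1/p = 1/0.003542″ = 282.33 pc.
μ = 166.9 mas/yr = 0.1669 ″/yr.
v_t = 4.740 μ d = 4.740 × 0.1669 × 282.33 = 223.35 km/s.
v = √(v_r² + v_t²) = √((-237.1)² + 223.35²) = √106102 = 325.73 km/s.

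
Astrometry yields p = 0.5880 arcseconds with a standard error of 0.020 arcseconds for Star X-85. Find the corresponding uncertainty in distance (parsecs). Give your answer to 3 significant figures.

0.0578 pc

d = 1/p, so σ_d = σ_p / p².
σ_d = 0.0200 / (0.5880)² = 0.0200 / 0.34574 = 0.057847 pc.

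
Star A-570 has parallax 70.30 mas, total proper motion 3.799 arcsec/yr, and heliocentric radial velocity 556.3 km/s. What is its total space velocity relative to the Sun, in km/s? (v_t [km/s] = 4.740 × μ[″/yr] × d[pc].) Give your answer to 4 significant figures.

d = 1/p = 1/0.07030″ = 14.225 pc.
v_t = 4.740 μ d = 4.740 × 3.799 × 14.225 = 256.15 km/s.
v = √(v_r² + v_t²) = √(556.3² + 256.15²) = √375083 = 612.44 km/s.

612.4 km/s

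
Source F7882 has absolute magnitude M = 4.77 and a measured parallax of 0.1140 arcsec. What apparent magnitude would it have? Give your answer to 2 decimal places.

d = 1/p = 1/0.1140″ = 8.7719 pc.
m − M = 5 log₁₀ d − 5 = 5 log₁₀(8.7719) − 5 = 4.7155 − 5 = -0.2845.
m = M + (m − M) = 4.77 + (-0.2845) = 4.49.

m = 4.49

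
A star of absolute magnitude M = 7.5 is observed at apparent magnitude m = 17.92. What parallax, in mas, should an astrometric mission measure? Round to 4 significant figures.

m − M = 17.92 − 7.5 = 10.42.
d = 10^((m−M)/5 + 1) = 10^3.084 = 1213.4 pc.
p = 1/d = 1/1213.4 = 0.00082413 arcsec = 0.82413 mas.

0.8241 mas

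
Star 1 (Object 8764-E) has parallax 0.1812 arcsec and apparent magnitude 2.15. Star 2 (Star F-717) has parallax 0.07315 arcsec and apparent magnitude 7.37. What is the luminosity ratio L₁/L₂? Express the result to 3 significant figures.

d₁ = 1/p₁ = 1/0.1812″ = 5.5188 pc; d₂ = 1/p₂ = 1/0.07315″ = 13.671 pc.
M₁ = m₁ − 5 log₁₀ d₁ + 5 = 2.15 − 3.7092 + 5 = 3.4408.
M₂ = 7.37 − 5.6790 + 5 = 6.6910.
L₁/L₂ = 10^(0.4(M₂ − M₁)) = 10^(0.4 × 3.2502) = 10^1.30008 = 19.956.

L₁/L₂ = 20.0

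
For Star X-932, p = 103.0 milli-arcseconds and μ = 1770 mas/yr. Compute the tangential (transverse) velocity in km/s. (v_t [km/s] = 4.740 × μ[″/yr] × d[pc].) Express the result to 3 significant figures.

81.5 km/s

d = 1/p = 1/0.1030″ = 9.7087 pc.
μ = 1770 mas/yr = 1.77 ″/yr.
v_t = 4.74 × μ × d = 4.74 × 1.77 × 9.7087 = 81.454 km/s.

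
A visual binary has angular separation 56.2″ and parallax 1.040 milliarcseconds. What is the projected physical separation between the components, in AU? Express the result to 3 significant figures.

d = 1/p = 1/0.001040″ = 961.54 pc.
At distance d (pc), an angle of θ arcsec spans θ·d AU: s = 56.2 × 961.54 = 54039 AU.

54000 AU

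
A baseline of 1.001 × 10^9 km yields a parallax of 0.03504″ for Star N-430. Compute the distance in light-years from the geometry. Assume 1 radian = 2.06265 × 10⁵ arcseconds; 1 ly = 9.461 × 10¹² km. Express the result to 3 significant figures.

θ = 0.03504″ = 0.03504/206265 = 1.6988 × 10^-7 rad.
d = B/θ = (1.001 × 10^9) / (1.6988 × 10^-7) = 5.8924 × 10^15 km = (5.8924 × 10^15) / (9.461 × 10^12) ly = 622.81 ly.

623 ly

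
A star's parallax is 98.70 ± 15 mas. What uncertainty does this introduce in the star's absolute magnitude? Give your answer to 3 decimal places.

M = m − 5 log₁₀ d + 5 = m + 5 log₁₀ p + 5, so ∂M/∂p = 5/(p ln 10).
σ_M = (5/ln 10) · (σ_p/p) = 2.1715 × 15/98.70 = 2.1715 × 0.15198 = 0.33002.

σ_M = 0.330 mag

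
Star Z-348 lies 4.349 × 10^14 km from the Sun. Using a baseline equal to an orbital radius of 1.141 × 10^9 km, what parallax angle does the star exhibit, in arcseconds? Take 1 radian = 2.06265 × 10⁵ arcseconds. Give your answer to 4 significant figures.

θ ≈ B/d = (1.141 × 10^9) / (4.349 × 10^14) = 2.6236 × 10^-6 rad.
In arcseconds: 2.6236 × 10^-6 × 206265 = 0.54116″.

0.5412 arcsec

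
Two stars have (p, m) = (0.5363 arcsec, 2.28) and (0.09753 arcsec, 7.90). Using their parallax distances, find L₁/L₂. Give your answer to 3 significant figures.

d₁ = 1/p₁ = 1/0.5363″ = 1.8646 pc; d₂ = 1/p₂ = 1/0.09753″ = 10.253 pc.
M₁ = m₁ − 5 log₁₀ d₁ + 5 = 2.28 − 1.3529 + 5 = 5.9271.
M₂ = 7.90 − 5.0543 + 5 = 7.8457.
L₁/L₂ = 10^(0.4(M₂ − M₁)) = 10^(0.4 × 1.9186) = 10^0.76744 = 5.8538.

L₁/L₂ = 5.85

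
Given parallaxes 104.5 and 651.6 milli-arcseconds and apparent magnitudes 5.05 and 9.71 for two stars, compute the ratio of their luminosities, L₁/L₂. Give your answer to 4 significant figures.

L₁/L₂ = 2843

d₁ = 1/p₁ = 1/0.1045″ = 9.5694 pc; d₂ = 1/p₂ = 1/0.6516″ = 1.5347 pc.
M₁ = m₁ − 5 log₁₀ d₁ + 5 = 5.05 − 4.9044 + 5 = 5.1456.
M₂ = 9.71 − 0.9301 + 5 = 13.7799.
L₁/L₂ = 10^(0.4(M₂ − M₁)) = 10^(0.4 × 8.6343) = 10^3.45372 = 2842.6.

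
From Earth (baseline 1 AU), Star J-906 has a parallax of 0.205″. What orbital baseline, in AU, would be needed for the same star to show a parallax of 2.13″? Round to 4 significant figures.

10.39 AU

Parallax scales linearly with baseline: p ∝ B, so B = p_target / p_Earth × 1 AU.
B = 2.13 / 0.205 = 10.39 AU.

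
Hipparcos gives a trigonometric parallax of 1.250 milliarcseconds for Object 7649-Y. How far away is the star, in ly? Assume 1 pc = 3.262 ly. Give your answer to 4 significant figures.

p = 1.250 milliarcseconds = 0.001250 arcsec.
d = 1/p = 1/0.001250 = 800 pc.
In light-years: 800 × 3.262 = 2609.6 ly.

2610 ly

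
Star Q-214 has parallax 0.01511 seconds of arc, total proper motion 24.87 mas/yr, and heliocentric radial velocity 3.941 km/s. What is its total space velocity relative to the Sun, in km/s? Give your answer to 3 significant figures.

d = 1/p = 1/0.01511″ = 66.181 pc.
μ = 24.87 mas/yr = 0.02487 ″/yr.
v_t = 4.740 μ d = 4.740 × 0.02487 × 66.181 = 7.8017 km/s.
v = √(v_r² + v_t²) = √(3.941² + 7.8017²) = √76.398 = 8.7406 km/s.

8.74 km/s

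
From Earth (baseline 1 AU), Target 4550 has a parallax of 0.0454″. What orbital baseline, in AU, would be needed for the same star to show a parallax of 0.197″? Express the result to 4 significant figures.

4.339 AU

Parallax scales linearly with baseline: p ∝ B, so B = p_target / p_Earth × 1 AU.
B = 0.197 / 0.0454 = 4.3392 AU.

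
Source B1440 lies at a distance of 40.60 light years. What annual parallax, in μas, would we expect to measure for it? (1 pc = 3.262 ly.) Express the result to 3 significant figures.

d = 40.60 ly ÷ 3.262 = 12.446 pc.
p = 1/d = 1/12.446 = 0.080347 arcsec.
= 0.080347 × 10⁶ = 80347 μas.

80300 μas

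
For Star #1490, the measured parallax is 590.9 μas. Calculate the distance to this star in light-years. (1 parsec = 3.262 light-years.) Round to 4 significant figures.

p = 590.9 μas = 0.0005909 arcsec.
d = 1/p = 1/0.0005909 = 1692.3 pc.
In light-years: 1692.3 × 3.262 = 5520.3 ly.

5520 light years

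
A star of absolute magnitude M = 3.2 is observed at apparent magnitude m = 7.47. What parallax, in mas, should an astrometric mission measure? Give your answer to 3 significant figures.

m − M = 7.47 − 3.2 = 4.27.
d = 10^((m−M)/5 + 1) = 10^1.854 = 71.45 pc.
p = 1/d = 1/71.45 = 0.013996 arcsec = 13.996 mas.

14.0 mas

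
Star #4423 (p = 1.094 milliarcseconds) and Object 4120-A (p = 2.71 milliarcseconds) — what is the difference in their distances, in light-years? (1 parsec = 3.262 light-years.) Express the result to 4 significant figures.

1778 ly

d_A = 1/0.001094″ = 914.08 pc; d_B = 1/0.002710″ = 369 pc.
|d_B − d_A| = |369 − 914.08| = 545.08 pc = 545.08 × 3.262 ly = 1778.1 ly.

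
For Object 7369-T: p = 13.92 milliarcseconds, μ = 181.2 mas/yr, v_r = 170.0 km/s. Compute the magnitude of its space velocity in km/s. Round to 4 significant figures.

180.9 km/s

d = 1/p = 1/0.01392″ = 71.839 pc.
μ = 181.2 mas/yr = 0.1812 ″/yr.
v_t = 4.740 μ d = 4.740 × 0.1812 × 71.839 = 61.702 km/s.
v = √(v_r² + v_t²) = √(170.0² + 61.702²) = √32707.1 = 180.85 km/s.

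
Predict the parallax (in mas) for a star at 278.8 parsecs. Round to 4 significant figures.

3.587 mas

p = 1/d = 1/278.8 = 0.0035868 arcsec.
= 0.0035868 × 1000 = 3.5868 mas.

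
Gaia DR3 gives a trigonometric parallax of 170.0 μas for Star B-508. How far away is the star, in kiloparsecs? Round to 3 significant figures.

p = 170.0 μas = 0.0001700 arcsec.
d = 1/p = 1/0.0001700 = 5882.4 pc.
= 5.8824 kpc.

5.88 kpc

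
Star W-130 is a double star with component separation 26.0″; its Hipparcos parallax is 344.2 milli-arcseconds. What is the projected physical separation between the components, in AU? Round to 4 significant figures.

75.54 AU

d = 1/p = 1/0.3442″ = 2.9053 pc.
At distance d (pc), an angle of θ arcsec spans θ·d AU: s = 26.0 × 2.9053 = 75.538 AU.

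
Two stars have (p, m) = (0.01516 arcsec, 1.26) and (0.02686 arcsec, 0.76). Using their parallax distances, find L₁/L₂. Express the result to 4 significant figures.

L₁/L₂ = 1.981

d₁ = 1/p₁ = 1/0.01516″ = 65.963 pc; d₂ = 1/p₂ = 1/0.02686″ = 37.23 pc.
M₁ = m₁ − 5 log₁₀ d₁ + 5 = 1.26 − 9.0965 + 5 = -2.8365.
M₂ = 0.76 − 7.8545 + 5 = -2.0945.
L₁/L₂ = 10^(0.4(M₂ − M₁)) = 10^(0.4 × 0.7420) = 10^0.29680 = 1.9806.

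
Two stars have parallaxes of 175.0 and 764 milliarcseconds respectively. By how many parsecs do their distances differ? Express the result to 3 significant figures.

4.41 pc

d_A = 1/0.1750″ = 5.7143 pc; d_B = 1/0.7640″ = 1.3089 pc.
|d_B − d_A| = |1.3089 − 5.7143| = 4.4054 pc.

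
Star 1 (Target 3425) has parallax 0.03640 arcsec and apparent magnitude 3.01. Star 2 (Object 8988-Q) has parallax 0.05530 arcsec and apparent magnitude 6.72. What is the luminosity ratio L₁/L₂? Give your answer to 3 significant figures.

L₁/L₂ = 70.3

d₁ = 1/p₁ = 1/0.03640″ = 27.473 pc; d₂ = 1/p₂ = 1/0.05530″ = 18.083 pc.
M₁ = m₁ − 5 log₁₀ d₁ + 5 = 3.01 − 7.1945 + 5 = 0.8155.
M₂ = 6.72 − 6.2864 + 5 = 5.4336.
L₁/L₂ = 10^(0.4(M₂ − M₁)) = 10^(0.4 × 4.6181) = 10^1.84724 = 70.346.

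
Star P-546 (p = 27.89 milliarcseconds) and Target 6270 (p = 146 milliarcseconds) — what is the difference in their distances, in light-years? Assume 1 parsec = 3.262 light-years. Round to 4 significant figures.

d_A = 1/0.02789″ = 35.855 pc; d_B = 1/0.1460″ = 6.8493 pc.
|d_B − d_A| = |6.8493 − 35.855| = 29.006 pc = 29.006 × 3.262 ly = 94.618 ly.

94.62 ly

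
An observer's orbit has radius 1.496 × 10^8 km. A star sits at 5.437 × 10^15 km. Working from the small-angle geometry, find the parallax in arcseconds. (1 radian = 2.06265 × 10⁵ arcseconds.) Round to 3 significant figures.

0.00568 arcsec

θ ≈ B/d = (1.496 × 10^8) / (5.437 × 10^15) = 2.7515 × 10^-8 rad.
In arcseconds: 2.7515 × 10^-8 × 206265 = 0.0056754″.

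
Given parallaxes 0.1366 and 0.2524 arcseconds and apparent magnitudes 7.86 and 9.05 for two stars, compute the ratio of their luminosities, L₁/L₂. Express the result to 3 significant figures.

d₁ = 1/p₁ = 1/0.1366″ = 7.3206 pc; d₂ = 1/p₂ = 1/0.2524″ = 3.962 pc.
M₁ = m₁ − 5 log₁₀ d₁ + 5 = 7.86 − 4.3227 + 5 = 8.5373.
M₂ = 9.05 − 2.9896 + 5 = 11.0604.
L₁/L₂ = 10^(0.4(M₂ − M₁)) = 10^(0.4 × 2.5231) = 10^1.00924 = 10.215.

L₁/L₂ = 10.2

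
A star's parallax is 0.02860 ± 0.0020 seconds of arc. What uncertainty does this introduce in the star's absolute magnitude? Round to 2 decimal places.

M = m − 5 log₁₀ d + 5 = m + 5 log₁₀ p + 5, so ∂M/∂p = 5/(p ln 10).
σ_M = (5/ln 10) · (σ_p/p) = 2.1715 × 0.0020/0.02860 = 2.1715 × 0.06993 = 0.15185.

σ_M = 0.15 mag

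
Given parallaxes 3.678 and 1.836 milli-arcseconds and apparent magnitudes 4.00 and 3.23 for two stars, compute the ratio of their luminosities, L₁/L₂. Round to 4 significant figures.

d₁ = 1/p₁ = 1/0.003678″ = 271.89 pc; d₂ = 1/p₂ = 1/0.001836″ = 544.66 pc.
M₁ = m₁ − 5 log₁₀ d₁ + 5 = 4.00 − 12.1720 + 5 = -3.1720.
M₂ = 3.23 − 13.6806 + 5 = -5.4506.
L₁/L₂ = 10^(0.4(M₂ − M₁)) = 10^(0.4 × (-2.2786)) = 10^(-0.91144) = 0.12262.

L₁/L₂ = 0.1226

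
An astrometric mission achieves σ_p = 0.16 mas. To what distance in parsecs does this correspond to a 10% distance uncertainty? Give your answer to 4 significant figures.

σ_d/d = σ_p/p, so the condition is σ_p/p ≤ 0.10, i.e. p ≥ σ_p/0.10.
p_min = 0.16/0.10 = 1.6 mas = 0.0016 arcsec.
d_max = 1/p_min = 1/0.0016 = 625 pc.

625.0 pc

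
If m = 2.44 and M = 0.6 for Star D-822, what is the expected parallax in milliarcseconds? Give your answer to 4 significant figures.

m − M = 2.44 − 0.6 = 1.84.
d = 10^((m−M)/5 + 1) = 10^1.368 = 23.335 pc.
p = 1/d = 1/23.335 = 0.042854 arcsec = 42.854 mas.

42.85 mas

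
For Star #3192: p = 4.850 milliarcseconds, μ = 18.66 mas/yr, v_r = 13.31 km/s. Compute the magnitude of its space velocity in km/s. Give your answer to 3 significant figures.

d = 1/p = 1/0.004850″ = 206.19 pc.
μ = 18.66 mas/yr = 0.01866 ″/yr.
v_t = 4.740 μ d = 4.740 × 0.01866 × 206.19 = 18.237 km/s.
v = √(v_r² + v_t²) = √(13.31² + 18.237²) = √509.744 = 22.578 km/s.

22.6 km/s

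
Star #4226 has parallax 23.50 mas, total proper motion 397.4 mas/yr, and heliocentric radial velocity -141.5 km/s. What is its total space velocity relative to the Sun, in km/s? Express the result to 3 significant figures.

163 km/s

d = 1/p = 1/0.02350″ = 42.553 pc.
μ = 397.4 mas/yr = 0.3974 ″/yr.
v_t = 4.740 μ d = 4.740 × 0.3974 × 42.553 = 80.156 km/s.
v = √(v_r² + v_t²) = √((-141.5)² + 80.156²) = √26447.2 = 162.63 km/s.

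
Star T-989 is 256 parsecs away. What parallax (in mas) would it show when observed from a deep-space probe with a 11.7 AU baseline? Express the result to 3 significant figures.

p (arcsec) = B (AU) / d (pc).
p = 11.7 / 256 = 0.045703 arcsec = 45.703 mas.

45.7 mas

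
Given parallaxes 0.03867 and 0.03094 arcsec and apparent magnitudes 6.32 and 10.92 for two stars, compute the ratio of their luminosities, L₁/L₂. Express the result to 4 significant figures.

d₁ = 1/p₁ = 1/0.03867″ = 25.86 pc; d₂ = 1/p₂ = 1/0.03094″ = 32.321 pc.
M₁ = m₁ − 5 log₁₀ d₁ + 5 = 6.32 − 7.0631 + 5 = 4.2569.
M₂ = 10.92 − 7.5474 + 5 = 8.3726.
L₁/L₂ = 10^(0.4(M₂ − M₁)) = 10^(0.4 × 4.1157) = 10^1.64628 = 44.287.

L₁/L₂ = 44.29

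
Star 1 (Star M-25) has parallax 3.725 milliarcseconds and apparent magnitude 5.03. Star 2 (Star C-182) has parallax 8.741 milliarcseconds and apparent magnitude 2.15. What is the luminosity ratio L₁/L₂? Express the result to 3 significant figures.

L₁/L₂ = 0.388

d₁ = 1/p₁ = 1/0.003725″ = 268.46 pc; d₂ = 1/p₂ = 1/0.008741″ = 114.4 pc.
M₁ = m₁ − 5 log₁₀ d₁ + 5 = 5.03 − 12.1444 + 5 = -2.1144.
M₂ = 2.15 − 10.2921 + 5 = -3.1421.
L₁/L₂ = 10^(0.4(M₂ − M₁)) = 10^(0.4 × (-1.0277)) = 10^(-0.41108) = 0.38808.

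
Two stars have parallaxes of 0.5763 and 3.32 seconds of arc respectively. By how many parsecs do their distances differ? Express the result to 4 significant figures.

d_A = 1/0.5763″ = 1.7352 pc; d_B = 1/3.320″ = 0.3012 pc.
|d_B − d_A| = |0.3012 − 1.7352| = 1.434 pc.

1.434 pc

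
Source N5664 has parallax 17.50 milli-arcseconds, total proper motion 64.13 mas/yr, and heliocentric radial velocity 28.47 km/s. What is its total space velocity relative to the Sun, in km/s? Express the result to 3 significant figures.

d = 1/p = 1/0.01750″ = 57.143 pc.
μ = 64.13 mas/yr = 0.06413 ″/yr.
v_t = 4.740 μ d = 4.740 × 0.06413 × 57.143 = 17.37 km/s.
v = √(v_r² + v_t²) = √(28.47² + 17.37²) = √1112.26 = 33.351 km/s.

33.4 km/s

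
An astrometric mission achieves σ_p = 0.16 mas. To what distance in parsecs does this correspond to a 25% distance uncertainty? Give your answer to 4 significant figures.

σ_d/d = σ_p/p, so the condition is σ_p/p ≤ 0.25, i.e. p ≥ σ_p/0.25.
p_min = 0.16/0.25 = 0.64 mas = 0.00064 arcsec.
d_max = 1/p_min = 1/0.00064 = 1562.5 pc.

1563 pc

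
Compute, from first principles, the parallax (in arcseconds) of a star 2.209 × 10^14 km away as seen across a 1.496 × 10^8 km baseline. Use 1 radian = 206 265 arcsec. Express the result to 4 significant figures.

0.1397 arcsec

θ ≈ B/d = (1.496 × 10^8) / (2.209 × 10^14) = 6.7723 × 10^-7 rad.
In arcseconds: 6.7723 × 10^-7 × 206265 = 0.13969″.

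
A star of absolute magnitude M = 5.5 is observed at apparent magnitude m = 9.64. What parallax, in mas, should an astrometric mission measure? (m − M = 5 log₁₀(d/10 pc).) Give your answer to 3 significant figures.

m − M = 9.64 − 5.5 = 4.14.
d = 10^((m−M)/5 + 1) = 10^1.828 = 67.298 pc.
p = 1/d = 1/67.298 = 0.014859 arcsec = 14.859 mas.

14.9 mas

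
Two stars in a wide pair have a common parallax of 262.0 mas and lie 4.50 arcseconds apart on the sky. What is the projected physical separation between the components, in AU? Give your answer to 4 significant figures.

17.18 AU

d = 1/p = 1/0.2620″ = 3.8168 pc.
At distance d (pc), an angle of θ arcsec spans θ·d AU: s = 4.50 × 3.8168 = 17.176 AU.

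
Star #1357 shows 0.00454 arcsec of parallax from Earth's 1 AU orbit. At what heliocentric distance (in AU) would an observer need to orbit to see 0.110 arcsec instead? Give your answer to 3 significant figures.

24.2 AU

Parallax scales linearly with baseline: p ∝ B, so B = p_target / p_Earth × 1 AU.
B = 0.110 / 0.00454 = 24.229 AU.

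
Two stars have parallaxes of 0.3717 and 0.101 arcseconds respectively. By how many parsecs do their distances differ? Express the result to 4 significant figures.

7.211 pc

d_A = 1/0.3717″ = 2.6903 pc; d_B = 1/0.1010″ = 9.901 pc.
|d_B − d_A| = |9.901 − 2.6903| = 7.2107 pc.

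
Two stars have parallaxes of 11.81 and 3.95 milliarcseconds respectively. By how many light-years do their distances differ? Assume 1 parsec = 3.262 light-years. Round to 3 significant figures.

550 ly

d_A = 1/0.01181″ = 84.674 pc; d_B = 1/0.003950″ = 253.16 pc.
|d_B − d_A| = |253.16 − 84.674| = 168.49 pc = 168.49 × 3.262 ly = 549.61 ly.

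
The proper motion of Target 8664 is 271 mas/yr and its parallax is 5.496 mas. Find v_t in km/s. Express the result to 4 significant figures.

233.7 km/s

d = 1/p = 1/0.005496″ = 181.95 pc.
μ = 271 mas/yr = 0.271 ″/yr.
v_t = 4.74 × μ × d = 4.74 × 0.271 × 181.95 = 233.72 km/s.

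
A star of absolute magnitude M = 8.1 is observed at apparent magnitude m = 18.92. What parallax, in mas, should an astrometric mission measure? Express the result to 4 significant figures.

m − M = 18.92 − 8.1 = 10.82.
d = 10^((m−M)/5 + 1) = 10^3.164 = 1458.8 pc.
p = 1/d = 1/1458.8 = 0.00068549 arcsec = 0.68549 mas.

0.6855 mas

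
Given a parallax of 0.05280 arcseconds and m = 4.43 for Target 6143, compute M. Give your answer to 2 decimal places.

d = 1/p = 1/0.05280″ = 18.939 pc.
m − M = 5 log₁₀(18.939) − 5 = 6.3868 − 5 = 1.3868.
M = m − (m − M) = 4.43 − 1.3868 = 3.04.

M = 3.04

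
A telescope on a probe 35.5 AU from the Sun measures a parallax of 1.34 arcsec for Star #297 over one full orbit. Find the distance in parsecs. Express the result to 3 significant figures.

26.5 pc

With baseline B (in AU) and parallax p (in arcsec), d = B/p parsecs.
d = 35.5 / 1.34 = 26.493 pc.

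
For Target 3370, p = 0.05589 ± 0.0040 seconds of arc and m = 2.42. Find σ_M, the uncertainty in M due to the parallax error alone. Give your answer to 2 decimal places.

σ_M = 0.16 mag

M = m − 5 log₁₀ d + 5 = m + 5 log₁₀ p + 5, so ∂M/∂p = 5/(p ln 10).
σ_M = (5/ln 10) · (σ_p/p) = 2.1715 × 0.0040/0.05589 = 2.1715 × 0.071569 = 0.15541.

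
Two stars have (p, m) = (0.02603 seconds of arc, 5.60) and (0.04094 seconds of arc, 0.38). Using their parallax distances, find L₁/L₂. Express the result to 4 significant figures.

L₁/L₂ = 0.02020

d₁ = 1/p₁ = 1/0.02603″ = 38.417 pc; d₂ = 1/p₂ = 1/0.04094″ = 24.426 pc.
M₁ = m₁ − 5 log₁₀ d₁ + 5 = 5.60 − 7.9226 + 5 = 2.6774.
M₂ = 0.38 − 6.9393 + 5 = -1.5593.
L₁/L₂ = 10^(0.4(M₂ − M₁)) = 10^(0.4 × (-4.2367)) = 10^(-1.69468) = 0.020199.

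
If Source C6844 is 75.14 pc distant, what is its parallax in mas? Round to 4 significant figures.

p = 1/d = 1/75.14 = 0.013308 arcsec.
= 0.013308 × 1000 = 13.308 mas.

13.31 mas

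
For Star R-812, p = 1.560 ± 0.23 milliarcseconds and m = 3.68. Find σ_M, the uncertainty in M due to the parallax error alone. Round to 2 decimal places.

M = m − 5 log₁₀ d + 5 = m + 5 log₁₀ p + 5, so ∂M/∂p = 5/(p ln 10).
σ_M = (5/ln 10) · (σ_p/p) = 2.1715 × 0.23/1.560 = 2.1715 × 0.14744 = 0.32017.

σ_M = 0.32 mag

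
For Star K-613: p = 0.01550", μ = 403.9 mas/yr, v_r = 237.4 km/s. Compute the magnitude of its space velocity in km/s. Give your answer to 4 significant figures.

267.6 km/s

d = 1/p = 1/0.01550″ = 64.516 pc.
μ = 403.9 mas/yr = 0.4039 ″/yr.
v_t = 4.740 μ d = 4.740 × 0.4039 × 64.516 = 123.51 km/s.
v = √(v_r² + v_t²) = √(237.4² + 123.51²) = √71613.5 = 267.61 km/s.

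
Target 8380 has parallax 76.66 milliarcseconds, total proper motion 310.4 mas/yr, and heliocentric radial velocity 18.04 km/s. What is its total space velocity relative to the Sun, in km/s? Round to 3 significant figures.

d = 1/p = 1/0.07666″ = 13.045 pc.
μ = 310.4 mas/yr = 0.3104 ″/yr.
v_t = 4.740 μ d = 4.740 × 0.3104 × 13.045 = 19.193 km/s.
v = √(v_r² + v_t²) = √(18.04² + 19.193²) = √693.813 = 26.34 km/s.

26.3 km/s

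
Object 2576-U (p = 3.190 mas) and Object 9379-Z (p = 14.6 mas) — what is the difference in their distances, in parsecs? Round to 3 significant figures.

245 pc

d_A = 1/0.003190″ = 313.48 pc; d_B = 1/0.01460″ = 68.493 pc.
|d_B − d_A| = |68.493 − 313.48| = 244.99 pc.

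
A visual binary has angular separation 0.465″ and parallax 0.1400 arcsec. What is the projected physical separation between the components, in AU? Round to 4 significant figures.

3.321 AU

d = 1/p = 1/0.1400″ = 7.1429 pc.
At distance d (pc), an angle of θ arcsec spans θ·d AU: s = 0.465 × 7.1429 = 3.3214 AU.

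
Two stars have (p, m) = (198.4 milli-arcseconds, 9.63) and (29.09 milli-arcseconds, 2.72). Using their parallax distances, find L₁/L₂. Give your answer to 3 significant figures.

d₁ = 1/p₁ = 1/0.1984″ = 5.0403 pc; d₂ = 1/p₂ = 1/0.02909″ = 34.376 pc.
M₁ = m₁ − 5 log₁₀ d₁ + 5 = 9.63 − 3.5123 + 5 = 11.1177.
M₂ = 2.72 − 7.6813 + 5 = 0.0387.
L₁/L₂ = 10^(0.4(M₂ − M₁)) = 10^(0.4 × (-11.0790)) = 10^(-4.43160) = 0.000037017.

L₁/L₂ = 3.70 × 10^-5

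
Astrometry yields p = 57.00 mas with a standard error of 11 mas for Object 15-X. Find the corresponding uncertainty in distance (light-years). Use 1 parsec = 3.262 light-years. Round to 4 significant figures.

d = 1/p, so σ_d = σ_p / p².
σ_d = 0.0110 / (0.05700)² = 0.0110 / 0.003249 = 3.3857 pc = 3.3857 × 3.262 ly = 11.044 ly.

11.04 ly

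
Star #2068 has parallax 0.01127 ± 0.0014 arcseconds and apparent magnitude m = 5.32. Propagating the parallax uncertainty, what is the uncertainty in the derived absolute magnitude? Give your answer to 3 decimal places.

M = m − 5 log₁₀ d + 5 = m + 5 log₁₀ p + 5, so ∂M/∂p = 5/(p ln 10).
σ_M = (5/ln 10) · (σ_p/p) = 2.1715 × 0.0014/0.01127 = 2.1715 × 0.12422 = 0.26974.

σ_M = 0.270 mag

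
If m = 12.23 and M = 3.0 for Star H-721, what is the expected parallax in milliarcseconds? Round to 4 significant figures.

m − M = 12.23 − 3.0 = 9.23.
d = 10^((m−M)/5 + 1) = 10^2.846 = 701.46 pc.
p = 1/d = 1/701.46 = 0.0014256 arcsec = 1.4256 mas.

1.426 mas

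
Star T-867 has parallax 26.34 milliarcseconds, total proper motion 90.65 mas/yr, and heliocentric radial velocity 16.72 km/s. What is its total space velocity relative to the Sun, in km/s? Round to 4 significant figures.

23.36 km/s

d = 1/p = 1/0.02634″ = 37.965 pc.
μ = 90.65 mas/yr = 0.09065 ″/yr.
v_t = 4.740 μ d = 4.740 × 0.09065 × 37.965 = 16.313 km/s.
v = √(v_r² + v_t²) = √(16.72² + 16.313²) = √545.672 = 23.36 km/s.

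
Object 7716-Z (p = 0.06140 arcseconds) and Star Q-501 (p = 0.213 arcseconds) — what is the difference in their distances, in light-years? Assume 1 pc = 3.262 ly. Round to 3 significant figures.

d_A = 1/0.06140″ = 16.287 pc; d_B = 1/0.2130″ = 4.6948 pc.
|d_B − d_A| = |4.6948 − 16.287| = 11.592 pc = 11.592 × 3.262 ly = 37.813 ly.

37.8 ly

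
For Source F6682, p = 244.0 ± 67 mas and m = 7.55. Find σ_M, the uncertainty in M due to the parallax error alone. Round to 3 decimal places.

σ_M = 0.596 mag

M = m − 5 log₁₀ d + 5 = m + 5 log₁₀ p + 5, so ∂M/∂p = 5/(p ln 10).
σ_M = (5/ln 10) · (σ_p/p) = 2.1715 × 67/244.0 = 2.1715 × 0.27459 = 0.59627.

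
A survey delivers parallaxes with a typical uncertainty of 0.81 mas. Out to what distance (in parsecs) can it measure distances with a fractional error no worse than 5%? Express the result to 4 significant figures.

61.73 pc

σ_d/d = σ_p/p, so the condition is σ_p/p ≤ 0.05, i.e. p ≥ σ_p/0.05.
p_min = 0.81/0.05 = 16.2 mas = 0.0162 arcsec.
d_max = 1/p_min = 1/0.0162 = 61.728 pc.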